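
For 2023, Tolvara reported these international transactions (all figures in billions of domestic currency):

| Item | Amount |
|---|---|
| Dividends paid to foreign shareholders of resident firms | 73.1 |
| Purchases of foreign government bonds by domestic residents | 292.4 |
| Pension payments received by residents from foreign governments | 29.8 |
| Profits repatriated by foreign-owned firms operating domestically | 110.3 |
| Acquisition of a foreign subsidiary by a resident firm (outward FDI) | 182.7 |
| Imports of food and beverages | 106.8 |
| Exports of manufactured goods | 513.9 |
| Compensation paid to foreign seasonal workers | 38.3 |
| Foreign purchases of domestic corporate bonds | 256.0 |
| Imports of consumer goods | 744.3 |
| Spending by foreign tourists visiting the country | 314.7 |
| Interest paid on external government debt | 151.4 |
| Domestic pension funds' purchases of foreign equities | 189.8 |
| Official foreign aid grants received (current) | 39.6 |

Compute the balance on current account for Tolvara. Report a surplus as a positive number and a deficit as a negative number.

-326.2

Goods: -106.8 - 744.3 + 513.9 = -337.2
Services: 314.7
Primary income: -73.1 - 110.3 - 38.3 - 151.4 = -373.1
Secondary income: 39.6 + 29.8 = 69.4
Current account = (-337.2) + 314.7 + (-373.1) + 69.4 = -326.2
(Excluded from the current account — financial account: purchases of foreign government bonds by domestic residents 292.4, acquisition of a foreign subsidiary by a resident firm (outward FDI) 182.7, foreign purchases of domestic corporate bonds 256.0, domestic pension funds' purchases of foreign equities 189.8.)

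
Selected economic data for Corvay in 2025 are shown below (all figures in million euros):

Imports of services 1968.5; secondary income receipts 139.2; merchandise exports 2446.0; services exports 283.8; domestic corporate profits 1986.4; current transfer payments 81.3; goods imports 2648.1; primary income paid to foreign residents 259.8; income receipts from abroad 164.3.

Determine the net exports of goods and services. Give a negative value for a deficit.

-1886.8

Goods balance = 2446.0 - 2648.1 = -202.1
Services balance = 283.8 - 1968.5 = -1684.7
Trade balance (goods + services) = -202.1 + (-1684.7) = -1886.8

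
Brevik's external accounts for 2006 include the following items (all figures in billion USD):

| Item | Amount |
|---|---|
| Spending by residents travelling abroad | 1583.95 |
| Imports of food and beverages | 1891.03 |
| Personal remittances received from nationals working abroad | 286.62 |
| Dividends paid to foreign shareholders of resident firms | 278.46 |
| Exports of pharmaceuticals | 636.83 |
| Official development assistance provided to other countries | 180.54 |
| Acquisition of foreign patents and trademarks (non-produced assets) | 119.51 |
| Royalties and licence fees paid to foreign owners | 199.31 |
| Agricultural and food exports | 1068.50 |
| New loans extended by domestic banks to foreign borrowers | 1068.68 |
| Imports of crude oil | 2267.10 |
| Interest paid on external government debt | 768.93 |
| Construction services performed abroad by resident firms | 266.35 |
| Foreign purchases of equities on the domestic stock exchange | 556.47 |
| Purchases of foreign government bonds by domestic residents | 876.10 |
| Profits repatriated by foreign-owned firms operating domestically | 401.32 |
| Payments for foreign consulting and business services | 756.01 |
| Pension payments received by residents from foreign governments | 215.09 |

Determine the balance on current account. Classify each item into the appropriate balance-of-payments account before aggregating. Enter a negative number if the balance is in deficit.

Goods: 636.83 + 1068.50 - 2267.10 - 1891.03 = -2452.80
Services: 266.35 - 1583.95 - 199.31 - 756.01 = -2272.92
Primary income: -278.46 - 768.93 - 401.32 = -1448.71
Secondary income: 286.62 + 215.09 - 180.54 = 321.17
Current account = (-2452.80) + (-2272.92) + (-1448.71) + 321.17 = -5853.26
(Excluded from the current account — capital account: acquisition of foreign patents and trademarks (non-produced assets) 119.51; financial account: new loans extended by domestic banks to foreign borrowers 1068.68, foreign purchases of equities on the domestic stock exchange 556.47, purchases of foreign government bonds by domestic residents 876.10.)

-5853.26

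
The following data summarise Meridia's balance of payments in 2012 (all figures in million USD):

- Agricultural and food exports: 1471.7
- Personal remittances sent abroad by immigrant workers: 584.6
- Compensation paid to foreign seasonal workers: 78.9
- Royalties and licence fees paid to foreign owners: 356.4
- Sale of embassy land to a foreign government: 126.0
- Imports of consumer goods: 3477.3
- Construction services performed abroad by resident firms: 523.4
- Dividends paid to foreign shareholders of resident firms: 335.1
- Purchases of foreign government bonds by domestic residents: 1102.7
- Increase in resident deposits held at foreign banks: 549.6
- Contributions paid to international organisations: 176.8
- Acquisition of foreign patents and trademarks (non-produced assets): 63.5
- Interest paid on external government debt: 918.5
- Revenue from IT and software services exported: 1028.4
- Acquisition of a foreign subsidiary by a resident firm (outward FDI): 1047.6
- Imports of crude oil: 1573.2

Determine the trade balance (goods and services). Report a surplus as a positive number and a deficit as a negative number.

Goods: 1471.7 - 3477.3 - 1573.2 = -3578.8
Services: 523.4 + 1028.4 - 356.4 = 1195.4
Trade balance = -3578.8 + 1195.4 = -2383.4
(Excluded from the trade balance — secondary income: personal remittances sent abroad by immigrant workers 584.6, contributions paid to international organisations 176.8; primary income: compensation paid to foreign seasonal workers 78.9, dividends paid to foreign shareholders of resident firms 335.1, interest paid on external government debt 918.5; capital account: sale of embassy land to a foreign government 126.0, acquisition of foreign patents and trademarks (non-produced assets) 63.5; financial account: purchases of foreign government bonds by domestic residents 1102.7, increase in resident deposits held at foreign banks 549.6, acquisition of a foreign subsidiary by a resident firm (outward FDI) 1047.6.)

-2383.4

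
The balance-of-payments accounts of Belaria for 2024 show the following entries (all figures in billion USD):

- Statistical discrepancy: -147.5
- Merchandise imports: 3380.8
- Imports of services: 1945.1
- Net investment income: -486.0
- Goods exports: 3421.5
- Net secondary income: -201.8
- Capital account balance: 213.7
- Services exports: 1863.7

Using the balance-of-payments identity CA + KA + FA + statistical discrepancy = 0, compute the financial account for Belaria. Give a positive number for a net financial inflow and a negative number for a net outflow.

Goods balance = 3421.5 - 3380.8 = 40.7
Services balance = 1863.7 - 1945.1 = -81.4
Trade balance (goods + services) = 40.7 + (-81.4) = -40.7
Net primary income = -486.0
Net secondary income = -201.8
Current account = -40.7 + (-486.0) + (-201.8) = -728.5
Financial account = -(-728.5 + 213.7 + (-147.5)) = 662.3

662.3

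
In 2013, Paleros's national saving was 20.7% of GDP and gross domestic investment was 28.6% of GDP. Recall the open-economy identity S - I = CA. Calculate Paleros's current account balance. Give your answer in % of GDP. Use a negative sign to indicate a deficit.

-7.9

CA = S - I = 20.7 - 28.6 = -7.9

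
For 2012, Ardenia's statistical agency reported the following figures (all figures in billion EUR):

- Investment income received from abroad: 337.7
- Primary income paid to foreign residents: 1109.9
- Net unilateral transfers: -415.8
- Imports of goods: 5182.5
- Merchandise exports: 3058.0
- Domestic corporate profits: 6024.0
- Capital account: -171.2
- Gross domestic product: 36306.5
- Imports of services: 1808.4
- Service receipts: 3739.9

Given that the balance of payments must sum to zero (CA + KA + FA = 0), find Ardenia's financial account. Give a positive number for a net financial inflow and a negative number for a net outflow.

1552.2

Goods balance = 3058.0 - 5182.5 = -2124.5
Services balance = 3739.9 - 1808.4 = 1931.5
Trade balance (goods + services) = -2124.5 + 1931.5 = -193.0
Net primary income = 337.7 - 1109.9 = -772.2
Net secondary income = -415.8
Current account = -193.0 + (-772.2) + (-415.8) = -1381.0
Financial account = -(-1381.0 + (-171.2)) = 1552.2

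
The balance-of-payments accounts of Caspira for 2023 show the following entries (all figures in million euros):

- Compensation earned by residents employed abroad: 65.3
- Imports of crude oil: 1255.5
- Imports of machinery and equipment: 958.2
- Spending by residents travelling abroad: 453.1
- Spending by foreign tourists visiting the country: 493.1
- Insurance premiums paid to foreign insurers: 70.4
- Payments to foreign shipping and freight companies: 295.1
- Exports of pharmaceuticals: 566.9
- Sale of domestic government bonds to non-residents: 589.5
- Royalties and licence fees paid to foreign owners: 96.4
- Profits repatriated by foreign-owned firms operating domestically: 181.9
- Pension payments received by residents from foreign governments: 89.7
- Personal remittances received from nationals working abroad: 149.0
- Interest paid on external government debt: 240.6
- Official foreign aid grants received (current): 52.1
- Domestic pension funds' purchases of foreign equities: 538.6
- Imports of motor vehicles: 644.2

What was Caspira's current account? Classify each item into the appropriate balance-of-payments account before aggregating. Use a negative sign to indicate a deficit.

-2779.3

Goods: -1255.5 + 566.9 - 958.2 - 644.2 = -2291.0
Services: -295.1 + 493.1 - 453.1 - 96.4 - 70.4 = -421.9
Primary income: 65.3 - 240.6 - 181.9 = -357.2
Secondary income: 149.0 + 52.1 + 89.7 = 290.8
Current account = (-2291.0) + (-421.9) + (-357.2) + 290.8 = -2779.3
(Excluded from the current account — financial account: sale of domestic government bonds to non-residents 589.5, domestic pension funds' purchases of foreign equities 538.6.)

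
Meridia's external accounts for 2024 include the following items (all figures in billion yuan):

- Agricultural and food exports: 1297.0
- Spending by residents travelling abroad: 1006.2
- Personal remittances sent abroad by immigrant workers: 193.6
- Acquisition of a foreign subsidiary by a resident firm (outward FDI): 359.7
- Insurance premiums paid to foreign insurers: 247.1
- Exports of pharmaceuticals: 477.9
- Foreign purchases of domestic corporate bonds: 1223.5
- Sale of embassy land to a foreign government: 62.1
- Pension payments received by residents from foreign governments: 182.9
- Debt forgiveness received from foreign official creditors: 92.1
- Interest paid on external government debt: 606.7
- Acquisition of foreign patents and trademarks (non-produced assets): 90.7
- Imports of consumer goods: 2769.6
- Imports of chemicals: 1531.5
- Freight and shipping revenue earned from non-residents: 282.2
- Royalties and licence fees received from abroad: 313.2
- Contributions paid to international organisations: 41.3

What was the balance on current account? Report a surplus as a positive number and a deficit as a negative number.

Goods: -1531.5 + 477.9 - 2769.6 + 1297.0 = -2526.2
Services: -247.1 + 282.2 + 313.2 - 1006.2 = -657.9
Primary income: -606.7
Secondary income: -193.6 + 182.9 - 41.3 = -52.0
Current account = (-2526.2) + (-657.9) + (-606.7) + (-52.0) = -3842.8
(Excluded from the current account — financial account: acquisition of a foreign subsidiary by a resident firm (outward FDI) 359.7, foreign purchases of domestic corporate bonds 1223.5; capital account: sale of embassy land to a foreign government 62.1, debt forgiveness received from foreign official creditors 92.1, acquisition of foreign patents and trademarks (non-produced assets) 90.7.)

-3842.8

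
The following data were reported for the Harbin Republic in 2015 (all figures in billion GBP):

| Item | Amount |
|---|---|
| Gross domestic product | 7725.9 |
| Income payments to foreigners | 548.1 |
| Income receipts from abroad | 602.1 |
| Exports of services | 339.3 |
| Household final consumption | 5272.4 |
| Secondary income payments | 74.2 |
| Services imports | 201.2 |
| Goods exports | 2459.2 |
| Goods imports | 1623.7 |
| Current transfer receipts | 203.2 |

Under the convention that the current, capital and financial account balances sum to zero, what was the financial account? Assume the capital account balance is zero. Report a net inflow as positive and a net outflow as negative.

Goods balance = 2459.2 - 1623.7 = 835.5
Services balance = 339.3 - 201.2 = 138.1
Trade balance (goods + services) = 835.5 + 138.1 = 973.6
Net primary income = 602.1 - 548.1 = 54.0
Net secondary income = 203.2 - 74.2 = 129.0
Current account = 973.6 + 54.0 + 129.0 = 1156.6
Financial account = -(1156.6) = -1156.6

-1156.6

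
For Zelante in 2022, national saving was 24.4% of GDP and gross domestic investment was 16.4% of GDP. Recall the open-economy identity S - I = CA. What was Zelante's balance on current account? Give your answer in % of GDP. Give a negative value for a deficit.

8.0

CA = S - I = 24.4 - 16.4 = 8.0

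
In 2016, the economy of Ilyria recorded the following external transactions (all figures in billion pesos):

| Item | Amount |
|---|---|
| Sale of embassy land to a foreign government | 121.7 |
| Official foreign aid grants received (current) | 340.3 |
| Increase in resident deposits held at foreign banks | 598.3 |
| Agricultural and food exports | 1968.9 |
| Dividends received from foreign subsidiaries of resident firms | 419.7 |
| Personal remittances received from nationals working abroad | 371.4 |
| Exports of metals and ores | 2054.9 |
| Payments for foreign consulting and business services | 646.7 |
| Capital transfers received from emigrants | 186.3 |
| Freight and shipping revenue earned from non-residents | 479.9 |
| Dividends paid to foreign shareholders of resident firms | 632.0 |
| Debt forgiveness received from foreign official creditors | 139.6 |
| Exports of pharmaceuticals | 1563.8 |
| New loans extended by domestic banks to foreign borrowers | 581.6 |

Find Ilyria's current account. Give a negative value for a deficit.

Goods: 2054.9 + 1968.9 + 1563.8 = 5587.6
Services: -646.7 + 479.9 = -166.8
Primary income: 419.7 - 632.0 = -212.3
Secondary income: 371.4 + 340.3 = 711.7
Current account = 5587.6 + (-166.8) + (-212.3) + 711.7 = 5920.2
(Excluded from the current account — capital account: sale of embassy land to a foreign government 121.7, capital transfers received from emigrants 186.3, debt forgiveness received from foreign official creditors 139.6; financial account: increase in resident deposits held at foreign banks 598.3, new loans extended by domestic banks to foreign borrowers 581.6.)

5920.2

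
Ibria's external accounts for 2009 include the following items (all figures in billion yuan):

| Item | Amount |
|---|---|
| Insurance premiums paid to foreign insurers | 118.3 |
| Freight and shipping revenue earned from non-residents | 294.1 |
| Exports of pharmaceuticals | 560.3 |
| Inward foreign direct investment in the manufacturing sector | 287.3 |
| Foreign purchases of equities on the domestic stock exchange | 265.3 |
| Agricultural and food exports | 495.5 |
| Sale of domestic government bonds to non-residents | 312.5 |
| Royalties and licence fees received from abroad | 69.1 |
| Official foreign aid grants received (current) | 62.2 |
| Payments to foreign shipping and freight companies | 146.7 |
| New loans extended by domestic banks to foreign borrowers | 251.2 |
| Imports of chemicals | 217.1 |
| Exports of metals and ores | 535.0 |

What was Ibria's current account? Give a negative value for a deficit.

Goods: 495.5 + 535.0 + 560.3 - 217.1 = 1373.7
Services: -118.3 + 69.1 + 294.1 - 146.7 = 98.2
Secondary income: 62.2
Current account = 1373.7 + 98.2 + 62.2 = 1534.1
(Excluded from the current account — financial account: inward foreign direct investment in the manufacturing sector 287.3, foreign purchases of equities on the domestic stock exchange 265.3, sale of domestic government bonds to non-residents 312.5, new loans extended by domestic banks to foreign borrowers 251.2.)

1534.1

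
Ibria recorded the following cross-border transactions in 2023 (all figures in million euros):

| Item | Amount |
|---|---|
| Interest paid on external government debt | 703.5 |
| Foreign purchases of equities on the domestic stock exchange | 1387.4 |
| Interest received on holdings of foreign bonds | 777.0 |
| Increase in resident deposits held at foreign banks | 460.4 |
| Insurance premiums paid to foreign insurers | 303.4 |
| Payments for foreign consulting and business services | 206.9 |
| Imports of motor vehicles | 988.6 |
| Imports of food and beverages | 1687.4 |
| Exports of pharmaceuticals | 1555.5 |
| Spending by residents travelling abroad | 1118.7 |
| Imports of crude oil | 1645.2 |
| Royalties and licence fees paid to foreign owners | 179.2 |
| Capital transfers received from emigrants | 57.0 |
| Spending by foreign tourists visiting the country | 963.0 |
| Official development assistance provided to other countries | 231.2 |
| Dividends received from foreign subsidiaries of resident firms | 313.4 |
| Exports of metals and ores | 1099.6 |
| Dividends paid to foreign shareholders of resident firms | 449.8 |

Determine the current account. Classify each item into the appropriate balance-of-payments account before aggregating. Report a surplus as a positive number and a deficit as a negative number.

Goods: 1099.6 - 1687.4 + 1555.5 - 988.6 - 1645.2 = -1666.1
Services: -179.2 + 963.0 - 206.9 - 303.4 - 1118.7 = -845.2
Primary income: -703.5 + 313.4 + 777.0 - 449.8 = -62.9
Secondary income: -231.2
Current account = (-1666.1) + (-845.2) + (-62.9) + (-231.2) = -2805.4
(Excluded from the current account — financial account: foreign purchases of equities on the domestic stock exchange 1387.4, increase in resident deposits held at foreign banks 460.4; capital account: capital transfers received from emigrants 57.0.)

-2805.4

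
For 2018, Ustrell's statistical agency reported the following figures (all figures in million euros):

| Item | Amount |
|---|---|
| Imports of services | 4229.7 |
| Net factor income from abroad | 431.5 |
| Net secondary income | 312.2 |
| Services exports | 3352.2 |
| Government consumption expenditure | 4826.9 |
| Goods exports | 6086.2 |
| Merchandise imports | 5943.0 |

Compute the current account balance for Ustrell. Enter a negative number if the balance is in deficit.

9.4

Goods balance = 6086.2 - 5943.0 = 143.2
Services balance = 3352.2 - 4229.7 = -877.5
Trade balance (goods + services) = 143.2 + (-877.5) = -734.3
Net primary income = 431.5
Net secondary income = 312.2
Current account = -734.3 + 431.5 + 312.2 = 9.4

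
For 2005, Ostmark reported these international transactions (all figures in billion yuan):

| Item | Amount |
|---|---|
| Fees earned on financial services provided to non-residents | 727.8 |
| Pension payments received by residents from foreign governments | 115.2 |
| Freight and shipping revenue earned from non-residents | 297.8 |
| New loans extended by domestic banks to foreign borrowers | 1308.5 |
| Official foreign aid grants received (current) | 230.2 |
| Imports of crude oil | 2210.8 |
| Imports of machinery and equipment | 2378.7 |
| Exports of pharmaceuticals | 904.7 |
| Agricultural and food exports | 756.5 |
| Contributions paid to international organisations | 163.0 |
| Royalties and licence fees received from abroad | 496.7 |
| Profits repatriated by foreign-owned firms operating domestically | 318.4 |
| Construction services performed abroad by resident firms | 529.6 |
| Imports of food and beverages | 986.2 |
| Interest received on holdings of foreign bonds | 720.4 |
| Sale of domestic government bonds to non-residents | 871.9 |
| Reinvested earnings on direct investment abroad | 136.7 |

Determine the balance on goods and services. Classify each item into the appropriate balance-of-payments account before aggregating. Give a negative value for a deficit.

Goods: 904.7 + 756.5 - 986.2 - 2378.7 - 2210.8 = -3914.5
Services: 496.7 + 297.8 + 529.6 + 727.8 = 2051.9
Trade balance = -3914.5 + 2051.9 = -1862.6
(Excluded from the trade balance — secondary income: pension payments received by residents from foreign governments 115.2, official foreign aid grants received (current) 230.2, contributions paid to international organisations 163.0; financial account: new loans extended by domestic banks to foreign borrowers 1308.5, sale of domestic government bonds to non-residents 871.9; primary income: profits repatriated by foreign-owned firms operating domestically 318.4, interest received on holdings of foreign bonds 720.4, reinvested earnings on direct investment abroad 136.7.)

-1862.6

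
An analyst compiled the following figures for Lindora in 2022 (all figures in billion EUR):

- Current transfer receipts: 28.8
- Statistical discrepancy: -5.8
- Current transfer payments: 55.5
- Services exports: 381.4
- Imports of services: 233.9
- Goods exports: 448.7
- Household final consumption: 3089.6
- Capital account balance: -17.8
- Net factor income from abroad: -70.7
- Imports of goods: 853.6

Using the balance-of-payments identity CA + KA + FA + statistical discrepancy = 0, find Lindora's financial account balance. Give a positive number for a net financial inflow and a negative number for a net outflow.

378.4

Goods balance = 448.7 - 853.6 = -404.9
Services balance = 381.4 - 233.9 = 147.5
Trade balance (goods + services) = -404.9 + 147.5 = -257.4
Net primary income = -70.7
Net secondary income = 28.8 - 55.5 = -26.7
Current account = -257.4 + (-70.7) + (-26.7) = -354.8
Financial account = -(-354.8 + (-17.8) + (-5.8)) = 378.4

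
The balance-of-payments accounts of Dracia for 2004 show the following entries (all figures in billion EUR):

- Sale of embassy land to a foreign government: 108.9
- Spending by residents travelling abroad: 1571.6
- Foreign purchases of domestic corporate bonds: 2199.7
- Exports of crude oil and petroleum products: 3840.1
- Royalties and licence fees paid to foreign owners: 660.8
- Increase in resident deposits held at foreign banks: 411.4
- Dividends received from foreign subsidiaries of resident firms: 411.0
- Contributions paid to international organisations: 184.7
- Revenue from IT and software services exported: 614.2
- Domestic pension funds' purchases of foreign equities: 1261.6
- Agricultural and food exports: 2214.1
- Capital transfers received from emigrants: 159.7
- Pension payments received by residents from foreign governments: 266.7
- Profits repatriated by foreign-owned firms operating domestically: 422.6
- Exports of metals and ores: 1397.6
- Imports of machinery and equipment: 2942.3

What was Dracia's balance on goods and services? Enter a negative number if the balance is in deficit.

2891.3

Goods: 3840.1 + 2214.1 + 1397.6 - 2942.3 = 4509.5
Services: 614.2 - 1571.6 - 660.8 = -1618.2
Trade balance = 4509.5 + (-1618.2) = 2891.3
(Excluded from the trade balance — capital account: sale of embassy land to a foreign government 108.9, capital transfers received from emigrants 159.7; financial account: foreign purchases of domestic corporate bonds 2199.7, increase in resident deposits held at foreign banks 411.4, domestic pension funds' purchases of foreign equities 1261.6; primary income: dividends received from foreign subsidiaries of resident firms 411.0, profits repatriated by foreign-owned firms operating domestically 422.6; secondary income: contributions paid to international organisations 184.7, pension payments received by residents from foreign governments 266.7.)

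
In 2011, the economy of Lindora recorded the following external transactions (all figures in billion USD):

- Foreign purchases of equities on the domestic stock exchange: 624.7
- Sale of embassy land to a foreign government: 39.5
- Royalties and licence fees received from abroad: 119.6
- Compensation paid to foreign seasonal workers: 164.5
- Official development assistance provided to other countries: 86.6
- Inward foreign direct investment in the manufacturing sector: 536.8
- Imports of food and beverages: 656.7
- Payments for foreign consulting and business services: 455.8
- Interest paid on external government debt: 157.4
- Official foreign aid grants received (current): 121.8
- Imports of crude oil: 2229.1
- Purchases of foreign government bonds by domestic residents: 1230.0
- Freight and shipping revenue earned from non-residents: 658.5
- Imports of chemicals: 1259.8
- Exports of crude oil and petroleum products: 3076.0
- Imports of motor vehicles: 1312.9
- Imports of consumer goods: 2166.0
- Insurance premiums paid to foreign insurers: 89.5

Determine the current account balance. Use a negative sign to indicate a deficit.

Goods: -1312.9 - 2166.0 + 3076.0 - 656.7 - 2229.1 - 1259.8 = -4548.5
Services: 119.6 - 89.5 + 658.5 - 455.8 = 232.8
Primary income: -157.4 - 164.5 = -321.9
Secondary income: 121.8 - 86.6 = 35.2
Current account = (-4548.5) + 232.8 + (-321.9) + 35.2 = -4602.4
(Excluded from the current account — financial account: foreign purchases of equities on the domestic stock exchange 624.7, inward foreign direct investment in the manufacturing sector 536.8, purchases of foreign government bonds by domestic residents 1230.0; capital account: sale of embassy land to a foreign government 39.5.)

-4602.4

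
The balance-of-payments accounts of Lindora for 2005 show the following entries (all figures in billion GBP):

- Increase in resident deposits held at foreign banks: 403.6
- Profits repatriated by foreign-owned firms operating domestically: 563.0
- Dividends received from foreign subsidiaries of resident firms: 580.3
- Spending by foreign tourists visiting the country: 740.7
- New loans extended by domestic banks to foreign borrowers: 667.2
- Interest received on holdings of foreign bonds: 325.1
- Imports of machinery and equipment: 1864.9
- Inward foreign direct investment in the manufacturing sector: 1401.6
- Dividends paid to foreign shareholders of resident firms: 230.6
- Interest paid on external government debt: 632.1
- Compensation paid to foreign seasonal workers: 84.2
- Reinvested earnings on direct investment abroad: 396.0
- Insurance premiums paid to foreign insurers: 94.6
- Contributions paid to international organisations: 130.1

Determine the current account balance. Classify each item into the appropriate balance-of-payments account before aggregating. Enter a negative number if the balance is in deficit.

-1557.4

Goods: -1864.9
Services: 740.7 - 94.6 = 646.1
Primary income: -563.0 - 230.6 - 632.1 + 580.3 - 84.2 + 396.0 + 325.1 = -208.5
Secondary income: -130.1
Current account = (-1864.9) + 646.1 + (-208.5) + (-130.1) = -1557.4
(Excluded from the current account — financial account: increase in resident deposits held at foreign banks 403.6, new loans extended by domestic banks to foreign borrowers 667.2, inward foreign direct investment in the manufacturing sector 1401.6.)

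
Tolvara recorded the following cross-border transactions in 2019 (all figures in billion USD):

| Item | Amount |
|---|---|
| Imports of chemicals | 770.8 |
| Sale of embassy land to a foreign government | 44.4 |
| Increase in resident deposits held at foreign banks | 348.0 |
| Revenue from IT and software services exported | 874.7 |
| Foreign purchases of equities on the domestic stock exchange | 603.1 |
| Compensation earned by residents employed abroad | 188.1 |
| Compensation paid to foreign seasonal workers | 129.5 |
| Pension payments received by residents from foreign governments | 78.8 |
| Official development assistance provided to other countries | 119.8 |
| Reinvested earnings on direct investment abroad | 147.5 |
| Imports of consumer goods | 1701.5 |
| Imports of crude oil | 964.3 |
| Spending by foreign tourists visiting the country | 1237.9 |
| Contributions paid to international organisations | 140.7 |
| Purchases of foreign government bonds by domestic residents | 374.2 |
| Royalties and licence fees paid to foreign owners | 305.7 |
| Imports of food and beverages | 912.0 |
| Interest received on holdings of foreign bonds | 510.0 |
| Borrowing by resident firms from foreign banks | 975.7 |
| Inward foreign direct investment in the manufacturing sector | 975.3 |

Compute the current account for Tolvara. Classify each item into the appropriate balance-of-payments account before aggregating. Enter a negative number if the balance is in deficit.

-2007.3

Goods: -770.8 - 964.3 - 912.0 - 1701.5 = -4348.6
Services: -305.7 + 874.7 + 1237.9 = 1806.9
Primary income: 510.0 + 147.5 + 188.1 - 129.5 = 716.1
Secondary income: -140.7 + 78.8 - 119.8 = -181.7
Current account = (-4348.6) + 1806.9 + 716.1 + (-181.7) = -2007.3
(Excluded from the current account — capital account: sale of embassy land to a foreign government 44.4; financial account: increase in resident deposits held at foreign banks 348.0, foreign purchases of equities on the domestic stock exchange 603.1, purchases of foreign government bonds by domestic residents 374.2, borrowing by resident firms from foreign banks 975.7, inward foreign direct investment in the manufacturing sector 975.3.)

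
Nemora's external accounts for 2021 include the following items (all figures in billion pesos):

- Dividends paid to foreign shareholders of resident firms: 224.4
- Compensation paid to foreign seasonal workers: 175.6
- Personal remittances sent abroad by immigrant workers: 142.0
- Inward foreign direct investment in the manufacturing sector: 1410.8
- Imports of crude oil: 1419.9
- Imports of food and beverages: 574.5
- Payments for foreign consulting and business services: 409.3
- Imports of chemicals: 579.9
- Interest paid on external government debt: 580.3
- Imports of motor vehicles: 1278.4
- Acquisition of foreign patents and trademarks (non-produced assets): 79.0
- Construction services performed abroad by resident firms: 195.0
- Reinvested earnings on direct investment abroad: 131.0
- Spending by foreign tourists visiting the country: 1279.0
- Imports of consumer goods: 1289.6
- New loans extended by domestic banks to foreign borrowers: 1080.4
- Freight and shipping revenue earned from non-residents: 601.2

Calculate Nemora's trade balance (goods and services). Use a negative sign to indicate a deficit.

-3476.4

Goods: -1419.9 - 574.5 - 1289.6 - 1278.4 - 579.9 = -5142.3
Services: 195.0 + 1279.0 + 601.2 - 409.3 = 1665.9
Trade balance = -5142.3 + 1665.9 = -3476.4
(Excluded from the trade balance — primary income: dividends paid to foreign shareholders of resident firms 224.4, compensation paid to foreign seasonal workers 175.6, interest paid on external government debt 580.3, reinvested earnings on direct investment abroad 131.0; secondary income: personal remittances sent abroad by immigrant workers 142.0; financial account: inward foreign direct investment in the manufacturing sector 1410.8, new loans extended by domestic banks to foreign borrowers 1080.4; capital account: acquisition of foreign patents and trademarks (non-produced assets) 79.0.)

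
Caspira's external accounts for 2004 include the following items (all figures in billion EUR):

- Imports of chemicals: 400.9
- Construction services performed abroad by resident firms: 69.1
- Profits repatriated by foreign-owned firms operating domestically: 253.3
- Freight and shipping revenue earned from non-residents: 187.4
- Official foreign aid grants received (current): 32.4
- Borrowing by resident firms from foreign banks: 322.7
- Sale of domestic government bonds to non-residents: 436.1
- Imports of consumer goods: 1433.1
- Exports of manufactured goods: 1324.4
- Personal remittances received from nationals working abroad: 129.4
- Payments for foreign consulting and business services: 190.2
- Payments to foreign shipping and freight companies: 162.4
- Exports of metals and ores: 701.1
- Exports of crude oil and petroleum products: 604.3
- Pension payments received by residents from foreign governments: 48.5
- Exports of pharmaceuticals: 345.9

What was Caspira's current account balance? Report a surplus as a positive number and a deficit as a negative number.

Goods: 1324.4 + 345.9 + 604.3 + 701.1 - 1433.1 - 400.9 = 1141.7
Services: -162.4 + 187.4 + 69.1 - 190.2 = -96.1
Primary income: -253.3
Secondary income: 129.4 + 32.4 + 48.5 = 210.3
Current account = 1141.7 + (-96.1) + (-253.3) + 210.3 = 1002.6
(Excluded from the current account — financial account: borrowing by resident firms from foreign banks 322.7, sale of domestic government bonds to non-residents 436.1.)

1002.6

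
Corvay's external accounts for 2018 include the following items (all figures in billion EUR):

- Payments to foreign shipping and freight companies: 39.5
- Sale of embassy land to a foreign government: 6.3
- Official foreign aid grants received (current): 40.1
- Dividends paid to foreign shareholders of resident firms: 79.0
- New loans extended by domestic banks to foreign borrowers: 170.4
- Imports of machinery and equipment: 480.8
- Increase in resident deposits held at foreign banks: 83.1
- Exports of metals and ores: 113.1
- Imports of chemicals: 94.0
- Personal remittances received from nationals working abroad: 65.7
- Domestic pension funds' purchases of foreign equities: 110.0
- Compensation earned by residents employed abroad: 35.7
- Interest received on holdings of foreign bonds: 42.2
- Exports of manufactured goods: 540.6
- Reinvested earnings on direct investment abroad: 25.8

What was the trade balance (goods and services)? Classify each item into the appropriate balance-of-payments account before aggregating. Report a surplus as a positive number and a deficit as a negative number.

Goods: -480.8 + 113.1 - 94.0 + 540.6 = 78.9
Services: -39.5
Trade balance = 78.9 + (-39.5) = 39.4
(Excluded from the trade balance — capital account: sale of embassy land to a foreign government 6.3; secondary income: official foreign aid grants received (current) 40.1, personal remittances received from nationals working abroad 65.7; primary income: dividends paid to foreign shareholders of resident firms 79.0, compensation earned by residents employed abroad 35.7, interest received on holdings of foreign bonds 42.2, reinvested earnings on direct investment abroad 25.8; financial account: new loans extended by domestic banks to foreign borrowers 170.4, increase in resident deposits held at foreign banks 83.1, domestic pension funds' purchases of foreign equities 110.0.)

39.4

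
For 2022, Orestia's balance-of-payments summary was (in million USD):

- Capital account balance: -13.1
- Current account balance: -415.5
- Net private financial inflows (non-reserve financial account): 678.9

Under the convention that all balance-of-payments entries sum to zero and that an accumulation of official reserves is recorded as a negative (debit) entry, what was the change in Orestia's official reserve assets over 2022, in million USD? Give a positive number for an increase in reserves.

250.3

Official reserve transactions balance = -((-415.5) + (-13.1) + 678.9) = -250.3
An accumulation of reserves is recorded as a debit (negative entry), so the change in the stock of reserves is the negative of that balance.
Change in official reserves = -(-250.3) = 250.3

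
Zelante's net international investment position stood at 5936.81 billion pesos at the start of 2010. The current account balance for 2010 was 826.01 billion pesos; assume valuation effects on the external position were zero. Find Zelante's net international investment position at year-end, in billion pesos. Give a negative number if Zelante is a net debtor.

With no valuation effects, change in NIIP = current account = 826.01
End-of-year NIIP = 5936.81 + 826.01 = 6762.82

6762.82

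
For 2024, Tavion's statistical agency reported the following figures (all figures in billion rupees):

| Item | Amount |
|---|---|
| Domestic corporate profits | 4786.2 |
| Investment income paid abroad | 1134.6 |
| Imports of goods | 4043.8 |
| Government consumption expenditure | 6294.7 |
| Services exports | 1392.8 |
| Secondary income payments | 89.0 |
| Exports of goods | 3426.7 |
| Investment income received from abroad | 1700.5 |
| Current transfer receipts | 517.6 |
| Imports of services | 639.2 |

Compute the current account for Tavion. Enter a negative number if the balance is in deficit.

Goods balance = 3426.7 - 4043.8 = -617.1
Services balance = 1392.8 - 639.2 = 753.6
Trade balance (goods + services) = -617.1 + 753.6 = 136.5
Net primary income = 1700.5 - 1134.6 = 565.9
Net secondary income = 517.6 - 89.0 = 428.6
Current account = 136.5 + 565.9 + 428.6 = 1131.0

1131.0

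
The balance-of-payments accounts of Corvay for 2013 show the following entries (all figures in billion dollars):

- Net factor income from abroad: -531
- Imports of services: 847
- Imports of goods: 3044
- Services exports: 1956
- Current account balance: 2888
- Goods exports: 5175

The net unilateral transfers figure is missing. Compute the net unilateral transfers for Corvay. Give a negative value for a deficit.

179

Current account = goods balance + services balance + net primary income + net secondary income
Sum of the known components = 2709
Net unilateral transfers = CA - (known components) = 2888 - 2709 = 179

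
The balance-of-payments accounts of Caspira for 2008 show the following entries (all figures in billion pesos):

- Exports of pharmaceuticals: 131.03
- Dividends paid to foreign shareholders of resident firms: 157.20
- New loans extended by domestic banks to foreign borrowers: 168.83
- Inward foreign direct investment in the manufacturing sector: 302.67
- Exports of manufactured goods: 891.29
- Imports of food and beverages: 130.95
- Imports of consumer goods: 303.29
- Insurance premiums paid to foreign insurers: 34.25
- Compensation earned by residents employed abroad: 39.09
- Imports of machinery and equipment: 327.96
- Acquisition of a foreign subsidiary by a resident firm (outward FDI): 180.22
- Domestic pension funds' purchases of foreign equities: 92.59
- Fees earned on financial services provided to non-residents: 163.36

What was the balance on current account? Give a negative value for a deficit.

Goods: -130.95 - 327.96 + 891.29 - 303.29 + 131.03 = 260.12
Services: -34.25 + 163.36 = 129.11
Primary income: -157.20 + 39.09 = -118.11
Current account = 260.12 + 129.11 + (-118.11) = 271.12
(Excluded from the current account — financial account: new loans extended by domestic banks to foreign borrowers 168.83, inward foreign direct investment in the manufacturing sector 302.67, acquisition of a foreign subsidiary by a resident firm (outward FDI) 180.22, domestic pension funds' purchases of foreign equities 92.59.)

271.12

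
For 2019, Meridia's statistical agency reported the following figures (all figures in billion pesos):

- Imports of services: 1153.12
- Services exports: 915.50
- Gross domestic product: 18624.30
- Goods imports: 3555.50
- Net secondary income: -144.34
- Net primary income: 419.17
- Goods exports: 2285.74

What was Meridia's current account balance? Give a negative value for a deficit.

Goods balance = 2285.74 - 3555.50 = -1269.76
Services balance = 915.50 - 1153.12 = -237.62
Trade balance (goods + services) = -1269.76 + (-237.62) = -1507.38
Net primary income = 419.17
Net secondary income = -144.34
Current account = -1507.38 + 419.17 + (-144.34) = -1232.55

-1232.55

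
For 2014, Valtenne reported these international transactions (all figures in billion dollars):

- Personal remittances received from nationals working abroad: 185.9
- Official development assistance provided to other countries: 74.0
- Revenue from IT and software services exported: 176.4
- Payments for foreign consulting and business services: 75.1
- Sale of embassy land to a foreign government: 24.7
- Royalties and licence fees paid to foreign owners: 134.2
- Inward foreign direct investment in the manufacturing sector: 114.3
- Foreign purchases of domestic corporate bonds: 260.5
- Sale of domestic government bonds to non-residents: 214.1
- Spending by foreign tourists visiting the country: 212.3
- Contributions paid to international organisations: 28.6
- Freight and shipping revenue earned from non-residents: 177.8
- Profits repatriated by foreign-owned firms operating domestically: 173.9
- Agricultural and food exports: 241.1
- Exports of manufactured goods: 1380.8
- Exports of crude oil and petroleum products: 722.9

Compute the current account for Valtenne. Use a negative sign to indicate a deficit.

Goods: 1380.8 + 722.9 + 241.1 = 2344.8
Services: 177.8 - 134.2 + 176.4 + 212.3 - 75.1 = 357.2
Primary income: -173.9
Secondary income: -74.0 - 28.6 + 185.9 = 83.3
Current account = 2344.8 + 357.2 + (-173.9) + 83.3 = 2611.4
(Excluded from the current account — capital account: sale of embassy land to a foreign government 24.7; financial account: inward foreign direct investment in the manufacturing sector 114.3, foreign purchases of domestic corporate bonds 260.5, sale of domestic government bonds to non-residents 214.1.)

2611.4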